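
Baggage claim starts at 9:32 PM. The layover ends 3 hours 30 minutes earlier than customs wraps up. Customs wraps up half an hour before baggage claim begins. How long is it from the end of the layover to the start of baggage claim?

Customs ends at 9:32 PM − 30 min = 9:02 PM.
The layover ends at 9:02 PM − 210 min = 5:32 PM.
From 5:32 PM to 9:32 PM is 4 hours.

4 hours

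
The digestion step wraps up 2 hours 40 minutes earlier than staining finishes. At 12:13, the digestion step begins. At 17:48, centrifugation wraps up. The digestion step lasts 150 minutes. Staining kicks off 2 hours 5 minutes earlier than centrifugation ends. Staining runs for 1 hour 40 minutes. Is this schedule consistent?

Yes

Staining starts at 17:48 − 125 min = 15:43.
Staining ends at 15:43 + 100 min = 17:23.
The digestion step ends at 17:23 − 160 min = 14:43.
The digestion step starts at 14:43 − 150 min = 12:13.
That matches the stated 12:13, so the schedule is consistent.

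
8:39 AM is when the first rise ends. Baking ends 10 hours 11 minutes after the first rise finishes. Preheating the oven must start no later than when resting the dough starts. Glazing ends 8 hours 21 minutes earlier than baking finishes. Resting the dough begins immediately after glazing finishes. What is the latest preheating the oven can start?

Baking ends at 8:39 AM + 611 min = 6:50 PM.
Glazing ends at 6:50 PM − 501 min = 10:29 AM.
So resting the dough starts at 10:29 AM.
Preheating the oven is bounded by resting the dough, so the latest it can start is 10:29 AM.

10:29 AM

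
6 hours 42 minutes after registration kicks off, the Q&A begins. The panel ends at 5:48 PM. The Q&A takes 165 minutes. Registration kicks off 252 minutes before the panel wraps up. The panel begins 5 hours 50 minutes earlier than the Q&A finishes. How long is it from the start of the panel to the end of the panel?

35 minutes

Registration starts at 5:48 PM − 252 min = 1:36 PM.
The Q&A starts at 1:36 PM + 402 min = 8:18 PM.
The Q&A ends at 8:18 PM + 165 min = 11:03 PM.
The panel starts at 11:03 PM − 350 min = 5:13 PM.
From 5:13 PM to 5:48 PM is 35 minutes.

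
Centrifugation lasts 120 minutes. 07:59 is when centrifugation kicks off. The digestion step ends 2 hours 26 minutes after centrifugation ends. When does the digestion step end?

Centrifugation ends at 07:59 + 120 min = 09:59.
The digestion step ends at 09:59 + 146 min = 12:25.

12:25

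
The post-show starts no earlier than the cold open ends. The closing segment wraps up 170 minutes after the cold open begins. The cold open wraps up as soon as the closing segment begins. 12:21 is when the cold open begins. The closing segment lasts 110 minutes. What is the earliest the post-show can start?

The closing segment ends at 12:21 + 170 min = 15:11.
The closing segment starts at 15:11 − 110 min = 13:21.
So the cold open ends at 13:21.
The post-show is bounded by the cold open, so the earliest it can start is 13:21.

13:21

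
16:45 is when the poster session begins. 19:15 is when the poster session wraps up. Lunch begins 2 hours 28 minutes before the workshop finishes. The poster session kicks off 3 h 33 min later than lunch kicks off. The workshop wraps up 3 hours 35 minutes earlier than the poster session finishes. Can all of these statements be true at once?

The workshop ends at 19:15 − 215 min = 15:40.
Lunch starts at 15:40 − 148 min = 13:12.
The poster session starts at 13:12 + 213 min = 16:45.
That matches the stated 16:45, so the schedule is consistent.

Yes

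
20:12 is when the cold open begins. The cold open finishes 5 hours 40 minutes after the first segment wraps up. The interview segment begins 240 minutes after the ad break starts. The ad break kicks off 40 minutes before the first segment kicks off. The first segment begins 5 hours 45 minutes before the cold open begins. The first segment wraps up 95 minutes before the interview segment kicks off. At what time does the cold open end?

The first segment starts at 20:12 − 345 min = 14:27.
The ad break starts at 14:27 − 40 min = 13:47.
The interview segment starts at 13:47 + 240 min = 17:47.
The first segment ends at 17:47 − 95 min = 16:12.
The cold open ends at 16:12 + 340 min = 21:52.

21:52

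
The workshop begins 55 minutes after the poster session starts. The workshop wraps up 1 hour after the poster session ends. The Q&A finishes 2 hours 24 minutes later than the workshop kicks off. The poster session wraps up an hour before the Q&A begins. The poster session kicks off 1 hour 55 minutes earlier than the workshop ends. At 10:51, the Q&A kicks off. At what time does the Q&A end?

The poster session ends at 10:51 − 60 min = 09:51.
The workshop ends at 09:51 + 60 min = 10:51.
The poster session starts at 10:51 − 115 min = 08:56.
The workshop starts at 08:56 + 55 min = 09:51.
The Q&A ends at 09:51 + 144 min = 12:15.

12:15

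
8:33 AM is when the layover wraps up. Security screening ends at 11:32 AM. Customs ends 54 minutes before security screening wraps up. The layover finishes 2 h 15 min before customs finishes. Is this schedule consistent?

Customs ends at 11:32 AM − 54 min = 10:38 AM.
The layover ends at 10:38 AM − 135 min = 8:23 AM.
But the layover is also said to end at 8:33 AM — a 10-minute conflict.

No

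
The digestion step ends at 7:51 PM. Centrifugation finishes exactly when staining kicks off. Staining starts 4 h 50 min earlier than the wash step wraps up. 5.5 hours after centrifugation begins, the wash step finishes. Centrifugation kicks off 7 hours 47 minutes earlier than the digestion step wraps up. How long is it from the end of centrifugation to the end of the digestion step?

427 minutes

Centrifugation starts at 7:51 PM − 467 min = 12:04 PM.
The wash step ends at 12:04 PM + 330 min = 5:34 PM.
Staining starts at 5:34 PM − 290 min = 12:44 PM.
So centrifugation ends at 12:44 PM.
From 12:44 PM to 7:51 PM is 427 minutes.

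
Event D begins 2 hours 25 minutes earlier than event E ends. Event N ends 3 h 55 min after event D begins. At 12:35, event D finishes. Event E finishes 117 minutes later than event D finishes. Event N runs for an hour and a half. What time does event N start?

Event E ends at 12:35 + 117 min = 14:32.
Event D starts at 14:32 − 145 min = 12:07.
Event N ends at 12:07 + 235 min = 16:02.
Event N starts at 16:02 − 90 min = 14:32.

14:32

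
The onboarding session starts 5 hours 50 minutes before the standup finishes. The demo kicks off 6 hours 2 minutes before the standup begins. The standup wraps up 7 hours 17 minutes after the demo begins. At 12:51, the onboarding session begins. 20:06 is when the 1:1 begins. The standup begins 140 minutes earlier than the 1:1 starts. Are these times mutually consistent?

No

The standup starts at 20:06 − 140 min = 17:46.
The demo starts at 17:46 − 362 min = 11:44.
The standup ends at 11:44 + 437 min = 19:01.
The onboarding session starts at 19:01 − 350 min = 13:11.
But the onboarding session is also said to start at 12:51 — a 20-minute conflict.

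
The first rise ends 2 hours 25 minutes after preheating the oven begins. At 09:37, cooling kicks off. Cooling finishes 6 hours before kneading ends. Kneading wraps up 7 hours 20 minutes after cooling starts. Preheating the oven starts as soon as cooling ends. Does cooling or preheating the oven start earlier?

Kneading ends at 09:37 + 440 min = 16:57.
Cooling ends at 16:57 − 360 min = 10:57.
So preheating the oven starts at 10:57.
Cooling starts at 09:37 and preheating the oven starts at 10:57, so cooling is first.

cooling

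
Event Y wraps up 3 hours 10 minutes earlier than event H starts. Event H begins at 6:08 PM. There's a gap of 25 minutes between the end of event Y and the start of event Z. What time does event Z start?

Event Y ends at 6:08 PM − 190 min = 2:58 PM.
Event Z starts at 2:58 PM + 25 min = 3:23 PM.

3:23 PM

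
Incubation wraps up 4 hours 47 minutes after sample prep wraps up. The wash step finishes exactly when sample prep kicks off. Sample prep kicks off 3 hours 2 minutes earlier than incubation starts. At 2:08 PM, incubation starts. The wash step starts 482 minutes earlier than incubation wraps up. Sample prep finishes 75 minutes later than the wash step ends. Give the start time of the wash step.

Sample prep starts at 2:08 PM − 182 min = 11:06 AM.
So the wash step ends at 11:06 AM.
Sample prep ends at 11:06 AM + 75 min = 12:21 PM.
Incubation ends at 12:21 PM + 287 min = 5:08 PM.
The wash step starts at 5:08 PM − 482 min = 9:06 AM.

9:06 AM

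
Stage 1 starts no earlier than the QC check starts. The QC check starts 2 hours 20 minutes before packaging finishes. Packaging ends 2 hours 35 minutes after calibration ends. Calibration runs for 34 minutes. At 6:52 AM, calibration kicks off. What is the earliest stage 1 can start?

7:41 AM

Calibration ends at 6:52 AM + 34 min = 7:26 AM.
Packaging ends at 7:26 AM + 155 min = 10:01 AM.
The QC check starts at 10:01 AM − 140 min = 7:41 AM.
Stage 1 is bounded by the QC check, so the earliest it can start is 7:41 AM.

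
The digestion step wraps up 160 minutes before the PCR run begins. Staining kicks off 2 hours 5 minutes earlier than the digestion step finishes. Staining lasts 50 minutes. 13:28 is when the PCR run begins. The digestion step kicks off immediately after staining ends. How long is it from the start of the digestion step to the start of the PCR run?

The digestion step ends at 13:28 − 160 min = 10:48.
Staining starts at 10:48 − 125 min = 08:43.
Staining ends at 08:43 + 50 min = 09:33.
So the digestion step starts at 09:33.
From 09:33 to 13:28 is 3 hours 55 minutes.

3 hours 55 minutes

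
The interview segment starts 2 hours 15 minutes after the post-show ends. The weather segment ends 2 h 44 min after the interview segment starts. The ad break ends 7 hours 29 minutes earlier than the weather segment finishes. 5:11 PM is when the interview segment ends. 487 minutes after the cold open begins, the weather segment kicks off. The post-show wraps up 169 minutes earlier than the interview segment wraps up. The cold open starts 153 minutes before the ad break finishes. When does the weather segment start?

The post-show ends at 5:11 PM − 169 min = 2:22 PM.
The interview segment starts at 2:22 PM + 135 min = 4:37 PM.
The weather segment ends at 4:37 PM + 164 min = 7:21 PM.
The ad break ends at 7:21 PM − 449 min = 11:52 AM.
The cold open starts at 11:52 AM − 153 min = 9:19 AM.
The weather segment starts at 9:19 AM + 487 min = 5:26 PM.

5:26 PM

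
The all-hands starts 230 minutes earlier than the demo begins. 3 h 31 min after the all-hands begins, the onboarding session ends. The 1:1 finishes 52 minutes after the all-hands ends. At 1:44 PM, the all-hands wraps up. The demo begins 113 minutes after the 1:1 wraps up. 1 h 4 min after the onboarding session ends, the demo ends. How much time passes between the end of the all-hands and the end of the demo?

The 1:1 ends at 1:44 PM + 52 min = 2:36 PM.
The demo starts at 2:36 PM + 113 min = 4:29 PM.
The all-hands starts at 4:29 PM − 230 min = 12:39 PM.
The onboarding session ends at 12:39 PM + 211 min = 4:10 PM.
The demo ends at 4:10 PM + 64 min = 5:14 PM.
From 1:44 PM to 5:14 PM is 3 h 30 min.

3 h 30 min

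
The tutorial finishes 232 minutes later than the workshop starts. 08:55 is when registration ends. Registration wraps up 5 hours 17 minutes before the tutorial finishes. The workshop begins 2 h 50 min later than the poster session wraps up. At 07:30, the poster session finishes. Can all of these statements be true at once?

The workshop starts at 07:30 + 170 min = 10:20.
The tutorial ends at 10:20 + 232 min = 14:12.
Registration ends at 14:12 − 317 min = 08:55.
That matches the stated 08:55, so the schedule is consistent.

Yes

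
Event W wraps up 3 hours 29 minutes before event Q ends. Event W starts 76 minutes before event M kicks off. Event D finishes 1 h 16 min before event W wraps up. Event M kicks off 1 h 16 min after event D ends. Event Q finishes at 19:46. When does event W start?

Event W ends at 19:46 − 209 min = 16:17.
Event D ends at 16:17 − 76 min = 15:01.
Event M starts at 15:01 + 76 min = 16:17.
Event W starts at 16:17 − 76 min = 15:01.

15:01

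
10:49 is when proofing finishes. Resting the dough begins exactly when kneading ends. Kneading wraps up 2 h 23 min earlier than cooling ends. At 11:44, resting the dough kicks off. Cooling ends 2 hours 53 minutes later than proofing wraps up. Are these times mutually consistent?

Cooling ends at 10:49 + 173 min = 13:42.
Kneading ends at 13:42 − 143 min = 11:19.
So resting the dough starts at 11:19.
But resting the dough is also said to start at 11:44 — a 25-minute conflict.

No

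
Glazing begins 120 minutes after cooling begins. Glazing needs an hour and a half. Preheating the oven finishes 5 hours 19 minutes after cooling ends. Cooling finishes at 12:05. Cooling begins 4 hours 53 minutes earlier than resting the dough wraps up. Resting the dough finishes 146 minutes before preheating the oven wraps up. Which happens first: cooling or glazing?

Preheating the oven ends at 12:05 + 319 min = 17:24.
Resting the dough ends at 17:24 − 146 min = 14:58.
Cooling starts at 14:58 − 293 min = 10:05.
Glazing starts at 10:05 + 120 min = 12:05.
Cooling starts at 10:05 and glazing starts at 12:05, so cooling is first.

cooling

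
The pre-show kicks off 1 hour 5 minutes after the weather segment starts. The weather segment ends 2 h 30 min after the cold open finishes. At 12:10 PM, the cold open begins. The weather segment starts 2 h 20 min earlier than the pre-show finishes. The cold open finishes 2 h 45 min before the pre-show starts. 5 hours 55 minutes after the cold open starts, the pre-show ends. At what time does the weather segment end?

The pre-show ends at 12:10 PM + 355 min = 6:05 PM.
The weather segment starts at 6:05 PM − 140 min = 3:45 PM.
The pre-show starts at 3:45 PM + 65 min = 4:50 PM.
The cold open ends at 4:50 PM − 165 min = 2:05 PM.
The weather segment ends at 2:05 PM + 150 min = 4:35 PM.

4:35 PM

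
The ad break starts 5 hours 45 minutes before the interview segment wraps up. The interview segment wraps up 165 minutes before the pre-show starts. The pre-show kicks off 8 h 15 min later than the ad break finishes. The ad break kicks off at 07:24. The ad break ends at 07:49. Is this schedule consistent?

No

The pre-show starts at 07:49 + 495 min = 16:04.
The interview segment ends at 16:04 − 165 min = 13:19.
The ad break starts at 13:19 − 345 min = 07:34.
But the ad break is also said to start at 07:24 — a 10-minute conflict.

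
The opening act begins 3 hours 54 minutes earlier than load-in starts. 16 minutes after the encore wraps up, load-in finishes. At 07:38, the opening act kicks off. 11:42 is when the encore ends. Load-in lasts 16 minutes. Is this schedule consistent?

Load-in ends at 11:42 + 16 min = 11:58.
Load-in starts at 11:58 − 16 min = 11:42.
The opening act starts at 11:42 − 234 min = 07:48.
But the opening act is also said to start at 07:38 — a 10-minute conflict.

No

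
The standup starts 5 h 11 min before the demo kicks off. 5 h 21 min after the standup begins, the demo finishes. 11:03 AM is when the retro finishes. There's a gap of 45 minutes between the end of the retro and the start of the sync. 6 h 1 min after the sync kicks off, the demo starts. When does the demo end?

The sync starts at 11:03 AM + 45 min = 11:48 AM.
The demo starts at 11:48 AM + 361 min = 5:49 PM.
The standup starts at 5:49 PM − 311 min = 12:38 PM.
The demo ends at 12:38 PM + 321 min = 5:59 PM.

5:59 PM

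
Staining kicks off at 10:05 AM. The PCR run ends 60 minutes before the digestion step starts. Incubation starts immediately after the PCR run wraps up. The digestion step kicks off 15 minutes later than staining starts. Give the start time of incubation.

The digestion step starts at 10:05 AM + 15 min = 10:20 AM.
The PCR run ends at 10:20 AM − 60 min = 9:20 AM.
So incubation starts at 9:20 AM.

9:20 AM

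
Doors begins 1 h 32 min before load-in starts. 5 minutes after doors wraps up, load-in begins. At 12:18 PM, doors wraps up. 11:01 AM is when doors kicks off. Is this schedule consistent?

Load-in starts at 12:18 PM + 5 min = 12:23 PM.
Doors starts at 12:23 PM − 92 min = 10:51 AM.
But doors is also said to start at 11:01 AM — a 10-minute conflict.

No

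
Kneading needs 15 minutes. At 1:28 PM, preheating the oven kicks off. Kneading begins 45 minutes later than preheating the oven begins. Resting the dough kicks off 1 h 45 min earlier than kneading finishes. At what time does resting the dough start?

Kneading starts at 1:28 PM + 45 min = 2:13 PM.
Kneading ends at 2:13 PM + 15 min = 2:28 PM.
Resting the dough starts at 2:28 PM − 105 min = 12:43 PM.

12:43 PM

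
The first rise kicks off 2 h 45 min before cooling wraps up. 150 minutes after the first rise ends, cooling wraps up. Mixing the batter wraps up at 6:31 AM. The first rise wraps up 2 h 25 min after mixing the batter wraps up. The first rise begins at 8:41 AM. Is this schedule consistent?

The first rise ends at 6:31 AM + 145 min = 8:56 AM.
Cooling ends at 8:56 AM + 150 min = 11:26 AM.
The first rise starts at 11:26 AM − 165 min = 8:41 AM.
That matches the stated 8:41 AM, so the schedule is consistent.

Yes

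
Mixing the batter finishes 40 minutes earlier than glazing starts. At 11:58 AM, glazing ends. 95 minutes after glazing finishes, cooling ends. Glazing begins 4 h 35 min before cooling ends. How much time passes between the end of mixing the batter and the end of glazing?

3 h 40 min

Cooling ends at 11:58 AM + 95 min = 1:33 PM.
Glazing starts at 1:33 PM − 275 min = 8:58 AM.
Mixing the batter ends at 8:58 AM − 40 min = 8:18 AM.
From 8:18 AM to 11:58 AM is 3 h 40 min.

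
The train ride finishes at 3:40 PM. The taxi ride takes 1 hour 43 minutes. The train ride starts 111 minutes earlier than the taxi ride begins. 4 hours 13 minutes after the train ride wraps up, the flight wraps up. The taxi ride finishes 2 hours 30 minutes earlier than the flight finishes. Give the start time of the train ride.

The flight ends at 3:40 PM + 253 min = 7:53 PM.
The taxi ride ends at 7:53 PM − 150 min = 5:23 PM.
The taxi ride starts at 5:23 PM − 103 min = 3:40 PM.
The train ride starts at 3:40 PM − 111 min = 1:49 PM.

1:49 PM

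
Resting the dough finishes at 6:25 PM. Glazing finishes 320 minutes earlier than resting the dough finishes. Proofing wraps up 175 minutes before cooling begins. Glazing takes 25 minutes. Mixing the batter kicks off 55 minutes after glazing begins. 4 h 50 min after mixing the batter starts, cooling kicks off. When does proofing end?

3:30 PM

Glazing ends at 6:25 PM − 320 min = 1:05 PM.
Glazing starts at 1:05 PM − 25 min = 12:40 PM.
Mixing the batter starts at 12:40 PM + 55 min = 1:35 PM.
Cooling starts at 1:35 PM + 290 min = 6:25 PM.
Proofing ends at 6:25 PM − 175 min = 3:30 PM.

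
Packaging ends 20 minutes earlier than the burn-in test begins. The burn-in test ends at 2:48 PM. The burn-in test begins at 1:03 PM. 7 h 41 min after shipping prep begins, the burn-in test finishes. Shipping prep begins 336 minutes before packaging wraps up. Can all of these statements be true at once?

Packaging ends at 1:03 PM − 20 min = 12:43 PM.
Shipping prep starts at 12:43 PM − 336 min = 7:07 AM.
The burn-in test ends at 7:07 AM + 461 min = 2:48 PM.
That matches the stated 2:48 PM, so the schedule is consistent.

Yes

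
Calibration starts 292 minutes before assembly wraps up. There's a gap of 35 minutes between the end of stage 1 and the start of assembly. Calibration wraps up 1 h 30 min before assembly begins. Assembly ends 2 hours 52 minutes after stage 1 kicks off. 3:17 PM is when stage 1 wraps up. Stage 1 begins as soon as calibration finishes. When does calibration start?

Assembly starts at 3:17 PM + 35 min = 3:52 PM.
Calibration ends at 3:52 PM − 90 min = 2:22 PM.
So stage 1 starts at 2:22 PM.
Assembly ends at 2:22 PM + 172 min = 5:14 PM.
Calibration starts at 5:14 PM − 292 min = 12:22 PM.

12:22 PM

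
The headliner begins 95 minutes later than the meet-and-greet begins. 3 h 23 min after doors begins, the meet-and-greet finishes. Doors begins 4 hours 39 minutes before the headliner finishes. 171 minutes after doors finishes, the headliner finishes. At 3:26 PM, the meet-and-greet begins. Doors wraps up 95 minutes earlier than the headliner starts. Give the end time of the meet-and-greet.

5:01 PM

The headliner starts at 3:26 PM + 95 min = 5:01 PM.
Doors ends at 5:01 PM − 95 min = 3:26 PM.
The headliner ends at 3:26 PM + 171 min = 6:17 PM.
Doors starts at 6:17 PM − 279 min = 1:38 PM.
The meet-and-greet ends at 1:38 PM + 203 min = 5:01 PM.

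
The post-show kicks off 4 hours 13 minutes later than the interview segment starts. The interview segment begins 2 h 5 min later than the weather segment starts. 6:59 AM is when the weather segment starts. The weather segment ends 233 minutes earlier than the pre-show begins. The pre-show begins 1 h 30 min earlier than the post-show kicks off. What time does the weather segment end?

The interview segment starts at 6:59 AM + 125 min = 9:04 AM.
The post-show starts at 9:04 AM + 253 min = 1:17 PM.
The pre-show starts at 1:17 PM − 90 min = 11:47 AM.
The weather segment ends at 11:47 AM − 233 min = 7:54 AM.

7:54 AM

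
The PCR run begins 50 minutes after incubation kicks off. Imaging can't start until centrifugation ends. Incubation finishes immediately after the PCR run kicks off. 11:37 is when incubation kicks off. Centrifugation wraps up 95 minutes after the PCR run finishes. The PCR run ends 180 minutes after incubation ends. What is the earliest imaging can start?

17:02

The PCR run starts at 11:37 + 50 min = 12:27.
So incubation ends at 12:27.
The PCR run ends at 12:27 + 180 min = 15:27.
Centrifugation ends at 15:27 + 95 min = 17:02.
Imaging is bounded by centrifugation, so the earliest it can start is 17:02.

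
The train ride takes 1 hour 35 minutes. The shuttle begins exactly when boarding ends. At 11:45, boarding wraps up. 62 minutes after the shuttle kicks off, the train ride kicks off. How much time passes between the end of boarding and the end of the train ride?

The shuttle starts at 11:45.
The train ride starts at 11:45 + 62 min = 12:47.
The train ride ends at 12:47 + 95 min = 14:22.
From 11:45 to 14:22 is 2 hours 37 minutes.

2 hours 37 minutes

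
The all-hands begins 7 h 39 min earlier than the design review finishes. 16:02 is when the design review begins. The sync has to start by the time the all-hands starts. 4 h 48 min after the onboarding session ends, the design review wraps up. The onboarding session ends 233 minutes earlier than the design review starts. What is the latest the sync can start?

09:18

The onboarding session ends at 16:02 − 233 min = 12:09.
The design review ends at 12:09 + 288 min = 16:57.
The all-hands starts at 16:57 − 459 min = 09:18.
The sync is bounded by the all-hands, so the latest it can start is 09:18.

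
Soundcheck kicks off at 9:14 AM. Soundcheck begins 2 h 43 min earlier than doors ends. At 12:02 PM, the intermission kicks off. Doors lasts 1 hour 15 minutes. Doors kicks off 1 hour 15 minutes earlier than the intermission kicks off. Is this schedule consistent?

No

Doors starts at 12:02 PM − 75 min = 10:47 AM.
Doors ends at 10:47 AM + 75 min = 12:02 PM.
Soundcheck starts at 12:02 PM − 163 min = 9:19 AM.
But soundcheck is also said to start at 9:14 AM — a 5-minute conflict.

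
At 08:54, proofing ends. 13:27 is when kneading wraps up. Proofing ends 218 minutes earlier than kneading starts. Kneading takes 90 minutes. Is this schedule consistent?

Kneading starts at 13:27 − 90 min = 11:57.
Proofing ends at 11:57 − 218 min = 08:19.
But proofing is also said to end at 08:54 — a 35-minute conflict.

No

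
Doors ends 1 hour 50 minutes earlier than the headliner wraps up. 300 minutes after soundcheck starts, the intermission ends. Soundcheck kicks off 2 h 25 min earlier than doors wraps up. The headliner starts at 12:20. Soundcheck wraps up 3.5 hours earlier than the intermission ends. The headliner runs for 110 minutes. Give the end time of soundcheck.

11:25

The headliner ends at 12:20 + 110 min = 14:10.
Doors ends at 14:10 − 110 min = 12:20.
Soundcheck starts at 12:20 − 145 min = 09:55.
The intermission ends at 09:55 + 300 min = 14:55.
Soundcheck ends at 14:55 − 210 min = 11:25.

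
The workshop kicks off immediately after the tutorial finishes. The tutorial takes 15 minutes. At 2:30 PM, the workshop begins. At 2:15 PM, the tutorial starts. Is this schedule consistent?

Yes

The tutorial ends at 2:15 PM + 15 min = 2:30 PM.
So the workshop starts at 2:30 PM.
That matches the stated 2:30 PM, so the schedule is consistent.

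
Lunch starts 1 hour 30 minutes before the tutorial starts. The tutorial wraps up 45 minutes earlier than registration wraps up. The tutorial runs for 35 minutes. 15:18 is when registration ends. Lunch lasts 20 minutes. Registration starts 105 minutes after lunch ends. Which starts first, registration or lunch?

lunch

The tutorial ends at 15:18 − 45 min = 14:33.
The tutorial starts at 14:33 − 35 min = 13:58.
Lunch starts at 13:58 − 90 min = 12:28.
Lunch ends at 12:28 + 20 min = 12:48.
Registration starts at 12:48 + 105 min = 14:33.
Registration starts at 14:33 and lunch starts at 12:28, so lunch is first.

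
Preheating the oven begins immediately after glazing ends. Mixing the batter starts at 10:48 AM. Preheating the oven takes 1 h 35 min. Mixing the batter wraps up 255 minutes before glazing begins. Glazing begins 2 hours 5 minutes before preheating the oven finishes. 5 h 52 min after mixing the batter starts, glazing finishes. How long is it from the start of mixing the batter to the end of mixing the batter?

1 hour 7 minutes

Glazing ends at 10:48 AM + 352 min = 4:40 PM.
So preheating the oven starts at 4:40 PM.
Preheating the oven ends at 4:40 PM + 95 min = 6:15 PM.
Glazing starts at 6:15 PM − 125 min = 4:10 PM.
Mixing the batter ends at 4:10 PM − 255 min = 11:55 AM.
From 10:48 AM to 11:55 AM is 1 hour 7 minutes.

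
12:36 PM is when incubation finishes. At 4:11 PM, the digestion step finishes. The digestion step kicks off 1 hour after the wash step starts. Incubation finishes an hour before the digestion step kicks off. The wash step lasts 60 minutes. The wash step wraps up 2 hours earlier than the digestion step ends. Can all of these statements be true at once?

The wash step ends at 4:11 PM − 120 min = 2:11 PM.
The wash step starts at 2:11 PM − 60 min = 1:11 PM.
The digestion step starts at 1:11 PM + 60 min = 2:11 PM.
Incubation ends at 2:11 PM − 60 min = 1:11 PM.
But incubation is also said to end at 12:36 PM — a 35-minute conflict.

No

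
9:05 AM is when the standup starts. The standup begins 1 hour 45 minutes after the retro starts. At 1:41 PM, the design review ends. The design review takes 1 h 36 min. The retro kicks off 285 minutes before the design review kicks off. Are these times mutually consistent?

Yes

The design review starts at 1:41 PM − 96 min = 12:05 PM.
The retro starts at 12:05 PM − 285 min = 7:20 AM.
The standup starts at 7:20 AM + 105 min = 9:05 AM.
That matches the stated 9:05 AM, so the schedule is consistent.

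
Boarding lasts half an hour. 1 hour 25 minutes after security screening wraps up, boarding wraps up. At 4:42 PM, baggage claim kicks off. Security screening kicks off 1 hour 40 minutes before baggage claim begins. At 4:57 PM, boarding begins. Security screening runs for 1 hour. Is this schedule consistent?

Security screening starts at 4:42 PM − 100 min = 3:02 PM.
Security screening ends at 3:02 PM + 60 min = 4:02 PM.
Boarding ends at 4:02 PM + 85 min = 5:27 PM.
Boarding starts at 5:27 PM − 30 min = 4:57 PM.
That matches the stated 4:57 PM, so the schedule is consistent.

Yes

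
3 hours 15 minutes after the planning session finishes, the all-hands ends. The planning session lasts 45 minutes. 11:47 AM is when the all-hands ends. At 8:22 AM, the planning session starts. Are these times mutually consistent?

The planning session ends at 8:22 AM + 45 min = 9:07 AM.
The all-hands ends at 9:07 AM + 195 min = 12:22 PM.
But the all-hands is also said to end at 11:47 AM — a 35-minute conflict.

No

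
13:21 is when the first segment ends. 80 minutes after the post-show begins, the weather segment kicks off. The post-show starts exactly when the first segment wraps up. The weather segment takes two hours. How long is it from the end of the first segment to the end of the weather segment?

The post-show starts at 13:21.
The weather segment starts at 13:21 + 80 min = 14:41.
The weather segment ends at 14:41 + 120 min = 16:41.
From 13:21 to 16:41 is 3 hours 20 minutes.

3 hours 20 minutes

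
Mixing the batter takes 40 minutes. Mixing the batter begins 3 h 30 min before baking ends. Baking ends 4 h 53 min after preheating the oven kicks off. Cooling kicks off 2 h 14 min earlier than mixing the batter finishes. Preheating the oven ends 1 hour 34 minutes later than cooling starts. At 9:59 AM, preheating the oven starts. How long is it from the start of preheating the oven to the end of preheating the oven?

1 hour 23 minutes

Baking ends at 9:59 AM + 293 min = 2:52 PM.
Mixing the batter starts at 2:52 PM − 210 min = 11:22 AM.
Mixing the batter ends at 11:22 AM + 40 min = 12:02 PM.
Cooling starts at 12:02 PM − 134 min = 9:48 AM.
Preheating the oven ends at 9:48 AM + 94 min = 11:22 AM.
From 9:59 AM to 11:22 AM is 1 hour 23 minutes.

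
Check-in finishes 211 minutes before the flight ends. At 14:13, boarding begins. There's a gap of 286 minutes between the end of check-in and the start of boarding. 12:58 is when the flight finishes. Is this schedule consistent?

Check-in ends at 12:58 − 211 min = 09:27.
Boarding starts at 09:27 + 286 min = 14:13.
That matches the stated 14:13, so the schedule is consistent.

Yes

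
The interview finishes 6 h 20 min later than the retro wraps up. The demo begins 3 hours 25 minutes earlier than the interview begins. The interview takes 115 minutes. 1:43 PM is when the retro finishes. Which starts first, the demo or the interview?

the demo

The interview ends at 1:43 PM + 380 min = 8:03 PM.
The interview starts at 8:03 PM − 115 min = 6:08 PM.
The demo starts at 6:08 PM − 205 min = 2:43 PM.
The demo starts at 2:43 PM and the interview starts at 6:08 PM, so the demo is first.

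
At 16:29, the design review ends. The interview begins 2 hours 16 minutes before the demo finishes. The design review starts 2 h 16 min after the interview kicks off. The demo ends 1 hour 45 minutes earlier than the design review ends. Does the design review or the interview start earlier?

the interview

The demo ends at 16:29 − 105 min = 14:44.
The interview starts at 14:44 − 136 min = 12:28.
The design review starts at 12:28 + 136 min = 14:44.
The design review starts at 14:44 and the interview starts at 12:28, so the interview is first.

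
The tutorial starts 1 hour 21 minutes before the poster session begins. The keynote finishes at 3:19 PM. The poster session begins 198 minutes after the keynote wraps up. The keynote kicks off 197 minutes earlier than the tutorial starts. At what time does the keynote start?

The poster session starts at 3:19 PM + 198 min = 6:37 PM.
The tutorial starts at 6:37 PM − 81 min = 5:16 PM.
The keynote starts at 5:16 PM − 197 min = 1:59 PM.

1:59 PM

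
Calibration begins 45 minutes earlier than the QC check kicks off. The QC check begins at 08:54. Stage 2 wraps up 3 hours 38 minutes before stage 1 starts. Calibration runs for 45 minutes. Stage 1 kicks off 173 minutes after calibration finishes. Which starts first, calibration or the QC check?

Calibration starts at 08:54 − 45 min = 08:09.
Calibration starts at 08:09 and the QC check starts at 08:54, so calibration is first.

calibration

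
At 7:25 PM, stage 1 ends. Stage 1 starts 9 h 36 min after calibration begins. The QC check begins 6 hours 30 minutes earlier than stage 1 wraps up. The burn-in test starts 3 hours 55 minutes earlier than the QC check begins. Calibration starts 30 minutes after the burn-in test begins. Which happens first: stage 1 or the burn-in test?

the burn-in test

The QC check starts at 7:25 PM − 390 min = 12:55 PM.
The burn-in test starts at 12:55 PM − 235 min = 9:00 AM.
Calibration starts at 9:00 AM + 30 min = 9:30 AM.
Stage 1 starts at 9:30 AM + 576 min = 7:06 PM.
Stage 1 starts at 7:06 PM and the burn-in test starts at 9:00 AM, so the burn-in test is first.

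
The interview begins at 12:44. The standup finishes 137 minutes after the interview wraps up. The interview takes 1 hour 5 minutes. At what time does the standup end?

The interview ends at 12:44 + 65 min = 13:49.
The standup ends at 13:49 + 137 min = 16:06.

16:06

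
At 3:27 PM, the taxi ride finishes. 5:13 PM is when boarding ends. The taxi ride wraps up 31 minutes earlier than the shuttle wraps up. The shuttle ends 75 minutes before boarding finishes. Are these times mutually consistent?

Yes

The shuttle ends at 5:13 PM − 75 min = 3:58 PM.
The taxi ride ends at 3:58 PM − 31 min = 3:27 PM.
That matches the stated 3:27 PM, so the schedule is consistent.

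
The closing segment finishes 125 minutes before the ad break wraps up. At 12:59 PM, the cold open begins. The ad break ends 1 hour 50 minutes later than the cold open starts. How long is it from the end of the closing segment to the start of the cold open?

The ad break ends at 12:59 PM + 110 min = 2:49 PM.
The closing segment ends at 2:49 PM − 125 min = 12:44 PM.
From 12:44 PM to 12:59 PM is 15 minutes.

15 minutes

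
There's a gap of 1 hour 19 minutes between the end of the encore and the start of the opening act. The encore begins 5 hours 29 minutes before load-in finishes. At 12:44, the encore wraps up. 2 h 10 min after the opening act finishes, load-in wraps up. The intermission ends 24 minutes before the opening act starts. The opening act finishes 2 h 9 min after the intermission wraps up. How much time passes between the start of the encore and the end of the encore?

The opening act starts at 12:44 + 79 min = 14:03.
The intermission ends at 14:03 − 24 min = 13:39.
The opening act ends at 13:39 + 129 min = 15:48.
Load-in ends at 15:48 + 130 min = 17:58.
The encore starts at 17:58 − 329 min = 12:29.
From 12:29 to 12:44 is 15 minutes.

15 minutes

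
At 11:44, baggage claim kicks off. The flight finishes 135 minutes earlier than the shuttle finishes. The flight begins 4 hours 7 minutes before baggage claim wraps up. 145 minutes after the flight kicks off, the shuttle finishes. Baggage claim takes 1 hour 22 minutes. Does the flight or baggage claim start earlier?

Baggage claim ends at 11:44 + 82 min = 13:06.
The flight starts at 13:06 − 247 min = 08:59.
The flight starts at 08:59 and baggage claim starts at 11:44, so the flight is first.

the flight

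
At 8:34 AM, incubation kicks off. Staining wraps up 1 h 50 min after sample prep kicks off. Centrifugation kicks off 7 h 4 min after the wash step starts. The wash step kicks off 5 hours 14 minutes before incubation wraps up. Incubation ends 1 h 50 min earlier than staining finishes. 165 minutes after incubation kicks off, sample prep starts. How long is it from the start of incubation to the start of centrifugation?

275 minutes

Sample prep starts at 8:34 AM + 165 min = 11:19 AM.
Staining ends at 11:19 AM + 110 min = 1:09 PM.
Incubation ends at 1:09 PM − 110 min = 11:19 AM.
The wash step starts at 11:19 AM − 314 min = 6:05 AM.
Centrifugation starts at 6:05 AM + 424 min = 1:09 PM.
From 8:34 AM to 1:09 PM is 275 minutes.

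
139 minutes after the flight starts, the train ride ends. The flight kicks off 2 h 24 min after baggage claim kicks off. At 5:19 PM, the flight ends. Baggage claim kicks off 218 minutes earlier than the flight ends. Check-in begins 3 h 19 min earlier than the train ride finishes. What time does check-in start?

3:05 PM

Baggage claim starts at 5:19 PM − 218 min = 1:41 PM.
The flight starts at 1:41 PM + 144 min = 4:05 PM.
The train ride ends at 4:05 PM + 139 min = 6:24 PM.
Check-in starts at 6:24 PM − 199 min = 3:05 PM.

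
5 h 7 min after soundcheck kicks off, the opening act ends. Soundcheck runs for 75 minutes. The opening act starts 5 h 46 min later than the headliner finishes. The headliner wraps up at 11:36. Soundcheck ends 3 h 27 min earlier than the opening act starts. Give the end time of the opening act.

The opening act starts at 11:36 + 346 min = 17:22.
Soundcheck ends at 17:22 − 207 min = 13:55.
Soundcheck starts at 13:55 − 75 min = 12:40.
The opening act ends at 12:40 + 307 min = 17:47.

17:47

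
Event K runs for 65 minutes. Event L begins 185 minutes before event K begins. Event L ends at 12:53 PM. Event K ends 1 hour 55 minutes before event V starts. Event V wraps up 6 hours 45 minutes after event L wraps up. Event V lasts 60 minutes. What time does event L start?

Event V ends at 12:53 PM + 405 min = 7:38 PM.
Event V starts at 7:38 PM − 60 min = 6:38 PM.
Event K ends at 6:38 PM − 115 min = 4:43 PM.
Event K starts at 4:43 PM − 65 min = 3:38 PM.
Event L starts at 3:38 PM − 185 min = 12:33 PM.

12:33 PM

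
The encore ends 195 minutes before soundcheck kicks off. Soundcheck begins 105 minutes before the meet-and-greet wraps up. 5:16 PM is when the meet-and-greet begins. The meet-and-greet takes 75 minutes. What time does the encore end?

The meet-and-greet ends at 5:16 PM + 75 min = 6:31 PM.
Soundcheck starts at 6:31 PM − 105 min = 4:46 PM.
The encore ends at 4:46 PM − 195 min = 1:31 PM.

1:31 PM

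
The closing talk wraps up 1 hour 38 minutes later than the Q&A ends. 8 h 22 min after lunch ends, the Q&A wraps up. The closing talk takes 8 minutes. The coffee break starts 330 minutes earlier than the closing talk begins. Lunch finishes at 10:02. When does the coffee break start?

The Q&A ends at 10:02 + 502 min = 18:24.
The closing talk ends at 18:24 + 98 min = 20:02.
The closing talk starts at 20:02 − 8 min = 19:54.
The coffee break starts at 19:54 − 330 min = 14:24.

14:24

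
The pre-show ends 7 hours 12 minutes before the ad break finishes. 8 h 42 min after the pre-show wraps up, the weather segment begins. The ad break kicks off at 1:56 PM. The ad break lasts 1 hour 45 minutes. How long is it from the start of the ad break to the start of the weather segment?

The ad break ends at 1:56 PM + 105 min = 3:41 PM.
The pre-show ends at 3:41 PM − 432 min = 8:29 AM.
The weather segment starts at 8:29 AM + 522 min = 5:11 PM.
From 1:56 PM to 5:11 PM is 3 hours 15 minutes.

3 hours 15 minutes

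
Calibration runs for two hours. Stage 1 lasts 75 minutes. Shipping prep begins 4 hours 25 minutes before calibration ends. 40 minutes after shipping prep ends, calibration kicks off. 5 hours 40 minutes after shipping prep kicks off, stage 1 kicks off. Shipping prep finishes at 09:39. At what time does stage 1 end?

14:49

Calibration starts at 09:39 + 40 min = 10:19.
Calibration ends at 10:19 + 120 min = 12:19.
Shipping prep starts at 12:19 − 265 min = 07:54.
Stage 1 starts at 07:54 + 340 min = 13:34.
Stage 1 ends at 13:34 + 75 min = 14:49.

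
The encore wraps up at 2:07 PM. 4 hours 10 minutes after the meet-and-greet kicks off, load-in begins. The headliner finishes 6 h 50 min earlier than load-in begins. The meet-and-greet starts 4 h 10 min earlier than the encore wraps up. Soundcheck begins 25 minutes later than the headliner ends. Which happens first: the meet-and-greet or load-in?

The meet-and-greet starts at 2:07 PM − 250 min = 9:57 AM.
Load-in starts at 9:57 AM + 250 min = 2:07 PM.
The meet-and-greet starts at 9:57 AM and load-in starts at 2:07 PM, so the meet-and-greet is first.

the meet-and-greet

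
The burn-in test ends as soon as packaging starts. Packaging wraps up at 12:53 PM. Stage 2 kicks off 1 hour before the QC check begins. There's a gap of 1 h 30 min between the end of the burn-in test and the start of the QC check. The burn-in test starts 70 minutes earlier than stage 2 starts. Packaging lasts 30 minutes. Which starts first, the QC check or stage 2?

stage 2

Packaging starts at 12:53 PM − 30 min = 12:23 PM.
So the burn-in test ends at 12:23 PM.
The QC check starts at 12:23 PM + 90 min = 1:53 PM.
Stage 2 starts at 1:53 PM − 60 min = 12:53 PM.
The QC check starts at 1:53 PM and stage 2 starts at 12:53 PM, so stage 2 is first.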